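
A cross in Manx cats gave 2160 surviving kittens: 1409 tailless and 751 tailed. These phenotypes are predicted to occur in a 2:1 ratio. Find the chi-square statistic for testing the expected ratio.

2.002

Under the 2:1 hypothesis (Σ ratio = 3, N = 2160):
  tailless: 2160 × 2/3 = 1440
  tailed: 2160 × 1/3 = 720
χ² = Σ (O − E)² / E
  tailless: (1409 − 1440)² / 1440 = 0.6674
  tailed: (751 − 720)² / 720 = 1.3347
χ² = 0.6674 + 1.3347 = 2.0021 ≈ 2.002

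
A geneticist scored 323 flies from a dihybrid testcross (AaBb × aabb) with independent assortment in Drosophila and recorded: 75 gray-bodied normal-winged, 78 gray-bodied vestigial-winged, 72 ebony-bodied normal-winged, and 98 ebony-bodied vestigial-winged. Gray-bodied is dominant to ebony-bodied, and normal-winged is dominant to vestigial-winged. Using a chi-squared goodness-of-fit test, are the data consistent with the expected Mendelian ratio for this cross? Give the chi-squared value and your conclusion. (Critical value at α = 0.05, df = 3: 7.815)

5.136; consistent

A dihybrid testcross with independent assortment gives a 1:1:1:1 ratio.
Total ratio parts = 4. Expected numbers out of 323:
  gray-bodied normal-winged: 323 × 1/4 = 80.75
  gray-bodied vestigial-winged: 323 × 1/4 = 80.75
  ebony-bodied normal-winged: 323 × 1/4 = 80.75
  ebony-bodied vestigial-winged: 323 × 1/4 = 80.75
χ² = Σ (O − E)² / E
  gray-bodied normal-winged: (75 − 80.75)² / 80.75 = 0.4094
  gray-bodied vestigial-winged: (78 − 80.75)² / 80.75 = 0.0937
  ebony-bodied normal-winged: (72 − 80.75)² / 80.75 = 0.9481
  ebony-bodied vestigial-winged: (98 − 80.75)² / 80.75 = 3.6850
χ² = 0.4094 + 0.0937 + 0.9481 + 3.6850 = 5.1362 ≈ 5.136
Degrees of freedom = 4 − 1 = 3; critical value at α = 0.05 is 7.815.
Since 5.136 < 7.815, we fail to reject the null hypothesis — the data are consistent with the 1:1:1:1 ratio.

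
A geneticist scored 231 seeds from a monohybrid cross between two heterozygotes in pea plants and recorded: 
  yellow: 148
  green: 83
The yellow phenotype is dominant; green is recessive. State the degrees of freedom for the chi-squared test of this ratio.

For a monohybrid cross between heterozygotes with complete dominance, the expected phenotypic ratio is 3:1.
A goodness-of-fit test with 2 phenotype classes has df = 2 − 1 = 1.

1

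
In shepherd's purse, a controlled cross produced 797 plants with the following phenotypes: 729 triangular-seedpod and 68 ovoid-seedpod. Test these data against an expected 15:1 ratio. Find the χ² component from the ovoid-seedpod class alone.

Expected counts for N = 797 under a 15:1 ratio (total parts = 16):
  triangular-seedpod: 797 × 15/16 = 747.1875
  ovoid-seedpod: 797 × 1/16 = 49.8125
Contribution of ovoid-seedpod: (68 − 49.8125)² / 49.8125 = 6.6406

6.641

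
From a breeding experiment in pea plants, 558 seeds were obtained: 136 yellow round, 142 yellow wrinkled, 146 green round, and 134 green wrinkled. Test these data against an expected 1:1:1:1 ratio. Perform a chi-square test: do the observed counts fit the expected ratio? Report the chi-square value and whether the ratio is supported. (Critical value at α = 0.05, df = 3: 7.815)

0.652; consistent

The 1:1:1:1 ratio has 4 parts, so with N = 558 the expected counts are:
  yellow round: 558 × 1/4 = 139.5
  yellow wrinkled: 558 × 1/4 = 139.5
  green round: 558 × 1/4 = 139.5
  green wrinkled: 558 × 1/4 = 139.5
χ² = Σ (O − E)² / E
  yellow round: (136 − 139.5)² / 139.5 = 0.0878
  yellow wrinkled: (142 − 139.5)² / 139.5 = 0.0448
  green round: (146 − 139.5)² / 139.5 = 0.3029
  green wrinkled: (134 − 139.5)² / 139.5 = 0.2168
χ² = 0.0878 + 0.0448 + 0.3029 + 0.2168 = 0.6523 ≈ 0.652
Degrees of freedom = 4 − 1 = 3; critical value at α = 0.05 is 7.815.
Since 0.652 < 7.815, we fail to reject the null hypothesis — the data are consistent with the 1:1:1:1 ratio.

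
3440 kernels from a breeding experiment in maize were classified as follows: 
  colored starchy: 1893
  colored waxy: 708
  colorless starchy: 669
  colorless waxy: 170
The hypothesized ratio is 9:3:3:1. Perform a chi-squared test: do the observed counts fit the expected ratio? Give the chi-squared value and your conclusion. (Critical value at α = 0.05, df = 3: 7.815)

17.377; not consistent

Expected counts for N = 3440 under a 9:3:3:1 ratio (total parts = 16):
  colored starchy: 3440 × 9/16 = 1935
  colored waxy: 3440 × 3/16 = 645
  colorless starchy: 3440 × 3/16 = 645
  colorless waxy: 3440 × 1/16 = 215
χ² = Σ (O − E)² / E
  colored starchy: (1893 − 1935)² / 1935 = 0.9116
  colored waxy: (708 − 645)² / 645 = 6.1535
  colorless starchy: (669 − 645)² / 645 = 0.8930
  colorless waxy: (170 − 215)² / 215 = 9.4186
χ² = 0.9116 + 6.1535 + 0.8930 + 9.4186 = 17.3767 ≈ 17.377
Degrees of freedom = 4 − 1 = 3; critical value at α = 0.05 is 7.815.
Since 17.377 > 7.815, we reject the null hypothesis — the data do not fit the 9:3:3:1 ratio.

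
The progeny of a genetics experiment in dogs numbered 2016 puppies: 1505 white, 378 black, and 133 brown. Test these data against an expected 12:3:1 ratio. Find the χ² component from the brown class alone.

The 12:3:1 ratio has 16 parts, so with N = 2016 the expected counts are:
  white: 2016 × 12/16 = 1512
  black: 2016 × 3/16 = 378
  brown: 2016 × 1/16 = 126
Contribution of brown: (133 − 126)² / 126 = 0.3889

0.389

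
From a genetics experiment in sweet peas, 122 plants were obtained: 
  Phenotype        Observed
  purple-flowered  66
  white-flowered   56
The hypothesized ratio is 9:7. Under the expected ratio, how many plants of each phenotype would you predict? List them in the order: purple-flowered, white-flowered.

68.625, 53.375

The 9:7 ratio has 16 parts, so with N = 122 the expected counts are:
  purple-flowered: 122 × 9/16 = 68.625
  white-flowered: 122 × 7/16 = 53.375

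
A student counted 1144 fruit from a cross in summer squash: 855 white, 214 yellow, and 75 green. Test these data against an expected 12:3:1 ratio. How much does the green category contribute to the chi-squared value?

0.171

Total ratio parts = 16. Expected numbers out of 1144:
  white: 1144 × 12/16 = 858
  yellow: 1144 × 3/16 = 214.5
  green: 1144 × 1/16 = 71.5
Contribution of green: (75 − 71.5)² / 71.5 = 0.1713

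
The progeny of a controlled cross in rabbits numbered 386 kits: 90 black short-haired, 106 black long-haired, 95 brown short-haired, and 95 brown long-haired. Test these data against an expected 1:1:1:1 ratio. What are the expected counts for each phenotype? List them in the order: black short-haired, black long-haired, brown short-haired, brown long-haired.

Under the 1:1:1:1 hypothesis (Σ ratio = 4, N = 386):
  black short-haired: 386 × 1/4 = 96.5
  black long-haired: 386 × 1/4 = 96.5
  brown short-haired: 386 × 1/4 = 96.5
  brown long-haired: 386 × 1/4 = 96.5

96.5, 96.5, 96.5, 96.5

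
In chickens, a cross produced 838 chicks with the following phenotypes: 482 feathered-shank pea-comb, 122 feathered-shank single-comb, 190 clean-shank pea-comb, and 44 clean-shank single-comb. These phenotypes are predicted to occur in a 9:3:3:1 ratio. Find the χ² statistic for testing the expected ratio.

16.309

Under the 9:3:3:1 hypothesis (Σ ratio = 16, N = 838):
  feathered-shank pea-comb: 838 × 9/16 = 471.375
  feathered-shank single-comb: 838 × 3/16 = 157.125
  clean-shank pea-comb: 838 × 3/16 = 157.125
  clean-shank single-comb: 838 × 1/16 = 52.375
χ² = Σ (O − E)² / E
  feathered-shank pea-comb: (482 − 471.375)² / 471.375 = 0.2395
  feathered-shank single-comb: (122 − 157.125)² / 157.125 = 7.8521
  clean-shank pea-comb: (190 − 157.125)² / 157.125 = 6.8784
  clean-shank single-comb: (44 − 52.375)² / 52.375 = 1.3392
χ² = 0.2395 + 7.8521 + 6.8784 + 1.3392 = 16.3092 ≈ 16.309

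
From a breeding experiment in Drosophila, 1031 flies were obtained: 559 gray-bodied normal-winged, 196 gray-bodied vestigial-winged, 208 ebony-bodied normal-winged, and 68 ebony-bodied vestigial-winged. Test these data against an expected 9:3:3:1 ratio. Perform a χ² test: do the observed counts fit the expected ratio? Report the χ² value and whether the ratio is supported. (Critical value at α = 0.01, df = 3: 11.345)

2.106; consistent

Under the 9:3:3:1 hypothesis (Σ ratio = 16, N = 1031):
  gray-bodied normal-winged: 1031 × 9/16 = 579.9375
  gray-bodied vestigial-winged: 1031 × 3/16 = 193.3125
  ebony-bodied normal-winged: 1031 × 3/16 = 193.3125
  ebony-bodied vestigial-winged: 1031 × 1/16 = 64.4375
χ² = Σ (O − E)² / E
  gray-bodied normal-winged: (559 − 579.9375)² / 579.9375 = 0.7559
  gray-bodied vestigial-winged: (196 − 193.3125)² / 193.3125 = 0.0374
  ebony-bodied normal-winged: (208 − 193.3125)² / 193.3125 = 1.1159
  ebony-bodied vestigial-winged: (68 − 64.4375)² / 64.4375 = 0.1970
χ² = 0.7559 + 0.0374 + 1.1159 + 0.1970 = 2.1062 ≈ 2.106
Degrees of freedom = 4 − 1 = 3; critical value at α = 0.01 is 11.345.
Since 2.106 < 11.345, we fail to reject the null hypothesis — the data are consistent with the 9:3:3:1 ratio.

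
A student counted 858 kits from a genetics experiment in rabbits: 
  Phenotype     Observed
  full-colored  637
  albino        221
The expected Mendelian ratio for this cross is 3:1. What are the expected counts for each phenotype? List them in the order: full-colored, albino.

643.5, 214.5

Expected counts for N = 858 under a 3:1 ratio (total parts = 4):
  full-colored: 858 × 3/4 = 643.5
  albino: 858 × 1/4 = 214.5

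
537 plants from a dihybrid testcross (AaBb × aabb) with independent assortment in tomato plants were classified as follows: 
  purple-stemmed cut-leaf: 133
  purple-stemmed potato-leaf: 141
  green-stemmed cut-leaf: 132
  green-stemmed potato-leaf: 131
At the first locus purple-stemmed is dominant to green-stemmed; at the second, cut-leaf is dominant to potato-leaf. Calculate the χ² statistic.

A dihybrid testcross with independent assortment gives a 1:1:1:1 ratio.
Total ratio parts = 4. Expected numbers out of 537:
  purple-stemmed cut-leaf: 537 × 1/4 = 134.25
  purple-stemmed potato-leaf: 537 × 1/4 = 134.25
  green-stemmed cut-leaf: 537 × 1/4 = 134.25
  green-stemmed potato-leaf: 537 × 1/4 = 134.25
χ² = Σ (O − E)² / E
  purple-stemmed cut-leaf: (133 − 134.25)² / 134.25 = 0.0116
  purple-stemmed potato-leaf: (141 − 134.25)² / 134.25 = 0.3394
  green-stemmed cut-leaf: (132 − 134.25)² / 134.25 = 0.0377
  green-stemmed potato-leaf: (131 − 134.25)² / 134.25 = 0.0787
χ² = 0.0116 + 0.3394 + 0.0377 + 0.0787 = 0.4674 ≈ 0.467

0.467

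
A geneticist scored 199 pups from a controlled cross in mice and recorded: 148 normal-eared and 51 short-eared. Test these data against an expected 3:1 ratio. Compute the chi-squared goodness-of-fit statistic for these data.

0.042

Total ratio parts = 4. Expected numbers out of 199:
  normal-eared: 199 × 3/4 = 149.25
  short-eared: 199 × 1/4 = 49.75
χ² = Σ (O − E)² / E
  normal-eared: (148 − 149.25)² / 149.25 = 0.0105
  short-eared: (51 − 49.75)² / 49.75 = 0.0314
χ² = 0.0105 + 0.0314 = 0.0419 ≈ 0.042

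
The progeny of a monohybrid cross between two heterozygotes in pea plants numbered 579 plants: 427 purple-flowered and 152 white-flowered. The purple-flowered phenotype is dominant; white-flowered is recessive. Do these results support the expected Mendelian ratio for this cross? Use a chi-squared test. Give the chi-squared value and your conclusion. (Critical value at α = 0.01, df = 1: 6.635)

For a monohybrid cross between heterozygotes with complete dominance, the expected phenotypic ratio is 3:1.
Expected counts for N = 579 under a 3:1 ratio (total parts = 4):
  purple-flowered: 579 × 3/4 = 434.25
  white-flowered: 579 × 1/4 = 144.75
χ² = Σ (O − E)² / E
  purple-flowered: (427 − 434.25)² / 434.25 = 0.1210
  white-flowered: (152 − 144.75)² / 144.75 = 0.3631
χ² = 0.1210 + 0.3631 = 0.4841 ≈ 0.484
Degrees of freedom = 2 − 1 = 1; critical value at α = 0.01 is 6.635.
Since 0.484 < 6.635, we fail to reject the null hypothesis — the data are consistent with the 3:1 ratio.

0.484; consistent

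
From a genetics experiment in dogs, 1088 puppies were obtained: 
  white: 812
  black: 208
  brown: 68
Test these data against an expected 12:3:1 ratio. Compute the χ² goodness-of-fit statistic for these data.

0.098

Total ratio parts = 16. Expected numbers out of 1088:
  white: 1088 × 12/16 = 816
  black: 1088 × 3/16 = 204
  brown: 1088 × 1/16 = 68
χ² = Σ (O − E)² / E
  white: (812 − 816)² / 816 = 0.0196
  black: (208 − 204)² / 204 = 0.0784
  brown: (68 − 68)² / 68 = 0.0000
χ² = 0.0196 + 0.0784 + 0.0000 = 0.098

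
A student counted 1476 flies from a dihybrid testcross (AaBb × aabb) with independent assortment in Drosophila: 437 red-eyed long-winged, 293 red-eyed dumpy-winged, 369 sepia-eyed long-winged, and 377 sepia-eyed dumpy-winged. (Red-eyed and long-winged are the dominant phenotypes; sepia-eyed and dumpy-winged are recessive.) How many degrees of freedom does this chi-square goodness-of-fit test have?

A dihybrid testcross with independent assortment gives a 1:1:1:1 ratio.
A goodness-of-fit test with 4 phenotype classes has df = 4 − 1 = 3.

3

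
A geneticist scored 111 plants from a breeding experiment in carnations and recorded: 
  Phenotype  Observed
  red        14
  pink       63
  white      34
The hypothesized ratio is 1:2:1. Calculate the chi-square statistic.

The 1:2:1 ratio has 4 parts, so with N = 111 the expected counts are:
  red: 111 × 1/4 = 27.75
  pink: 111 × 2/4 = 55.5
  white: 111 × 1/4 = 27.75
χ² = Σ (O − E)² / E
  red: (14 − 27.75)² / 27.75 = 6.8131
  pink: (63 − 55.5)² / 55.5 = 1.0135
  white: (34 − 27.75)² / 27.75 = 1.4077
χ² = 6.8131 + 1.0135 + 1.4077 = 9.2343 ≈ 9.234

9.234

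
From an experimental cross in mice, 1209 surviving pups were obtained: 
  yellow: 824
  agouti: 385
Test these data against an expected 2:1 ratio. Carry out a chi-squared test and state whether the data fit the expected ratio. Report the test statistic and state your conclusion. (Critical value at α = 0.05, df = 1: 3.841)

1.206; consistent

The 2:1 ratio has 3 parts, so with N = 1209 the expected counts are:
  yellow: 1209 × 2/3 = 806
  agouti: 1209 × 1/3 = 403
χ² = Σ (O − E)² / E
  yellow: (824 − 806)² / 806 = 0.4020
  agouti: (385 − 403)² / 403 = 0.8040
χ² = 0.4020 + 0.8040 = 1.206
Degrees of freedom = 2 − 1 = 1; critical value at α = 0.05 is 3.841.
Since 1.206 < 3.841, we fail to reject the null hypothesis — the data are consistent with the 2:1 ratio.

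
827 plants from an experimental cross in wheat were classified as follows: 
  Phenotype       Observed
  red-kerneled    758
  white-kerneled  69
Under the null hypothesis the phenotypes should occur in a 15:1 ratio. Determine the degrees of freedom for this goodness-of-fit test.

1

A goodness-of-fit test with 2 phenotype classes has df = 2 − 1 = 1.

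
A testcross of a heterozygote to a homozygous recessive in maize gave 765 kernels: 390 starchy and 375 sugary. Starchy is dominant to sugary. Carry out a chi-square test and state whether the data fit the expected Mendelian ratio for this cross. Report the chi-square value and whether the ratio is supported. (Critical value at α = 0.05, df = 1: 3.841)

0.294; consistent

A testcross of a heterozygote (Aa × aa) gives a 1:1 phenotypic ratio.
The 1:1 ratio has 2 parts, so with N = 765 the expected counts are:
  starchy: 765 × 1/2 = 382.5
  sugary: 765 × 1/2 = 382.5
χ² = Σ (O − E)² / E
  starchy: (390 − 382.5)² / 382.5 = 0.1471
  sugary: (375 − 382.5)² / 382.5 = 0.1471
χ² = 0.1471 + 0.1471 = 0.2942 ≈ 0.294
Degrees of freedom = 2 − 1 = 1; critical value at α = 0.05 is 3.841.
Since 0.294 < 3.841, we fail to reject the null hypothesis — the data are consistent with the 1:1 ratio.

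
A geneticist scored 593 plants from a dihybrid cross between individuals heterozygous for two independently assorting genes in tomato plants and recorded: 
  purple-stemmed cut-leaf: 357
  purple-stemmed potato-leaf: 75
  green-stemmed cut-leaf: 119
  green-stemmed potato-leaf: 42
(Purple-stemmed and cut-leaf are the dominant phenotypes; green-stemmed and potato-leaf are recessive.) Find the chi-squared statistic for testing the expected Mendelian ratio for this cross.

A dihybrid F₂ with independent assortment and complete dominance at both loci gives a 9:3:3:1 phenotypic ratio.
Under the 9:3:3:1 hypothesis (Σ ratio = 16, N = 593):
  purple-stemmed cut-leaf: 593 × 9/16 = 333.5625
  purple-stemmed potato-leaf: 593 × 3/16 = 111.1875
  green-stemmed cut-leaf: 593 × 3/16 = 111.1875
  green-stemmed potato-leaf: 593 × 1/16 = 37.0625
χ² = Σ (O − E)² / E
  purple-stemmed cut-leaf: (357 − 333.5625)² / 333.5625 = 1.6468
  purple-stemmed potato-leaf: (75 − 111.1875)² / 111.1875 = 11.7777
  green-stemmed cut-leaf: (119 − 111.1875)² / 111.1875 = 0.5489
  green-stemmed potato-leaf: (42 − 37.0625)² / 37.0625 = 0.6578
χ² = 1.6468 + 11.7777 + 0.5489 + 0.6578 = 14.6312 ≈ 14.631

14.631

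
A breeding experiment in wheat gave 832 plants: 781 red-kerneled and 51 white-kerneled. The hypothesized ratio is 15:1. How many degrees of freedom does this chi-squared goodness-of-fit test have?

A goodness-of-fit test with 2 phenotype classes has df = 2 − 1 = 1.

1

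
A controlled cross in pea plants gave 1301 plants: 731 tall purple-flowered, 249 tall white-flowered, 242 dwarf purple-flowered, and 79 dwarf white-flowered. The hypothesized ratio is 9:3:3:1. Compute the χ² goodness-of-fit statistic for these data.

0.187

Under the 9:3:3:1 hypothesis (Σ ratio = 16, N = 1301):
  tall purple-flowered: 1301 × 9/16 = 731.8125
  tall white-flowered: 1301 × 3/16 = 243.9375
  dwarf purple-flowered: 1301 × 3/16 = 243.9375
  dwarf white-flowered: 1301 × 1/16 = 81.3125
χ² = Σ (O − E)² / E
  tall purple-flowered: (731 − 731.8125)² / 731.8125 = 0.0009
  tall white-flowered: (249 − 243.9375)² / 243.9375 = 0.1051
  dwarf purple-flowered: (242 − 243.9375)² / 243.9375 = 0.0154
  dwarf white-flowered: (79 − 81.3125)² / 81.3125 = 0.0658
χ² = 0.0009 + 0.1051 + 0.0154 + 0.0658 = 0.1872 ≈ 0.187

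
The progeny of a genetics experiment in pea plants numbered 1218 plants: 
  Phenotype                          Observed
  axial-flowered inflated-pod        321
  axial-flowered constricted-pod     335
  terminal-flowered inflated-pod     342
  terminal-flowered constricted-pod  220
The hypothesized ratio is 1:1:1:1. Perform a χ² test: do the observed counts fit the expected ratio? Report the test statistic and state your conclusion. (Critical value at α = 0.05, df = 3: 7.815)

32.016; not consistent

Expected counts for N = 1218 under a 1:1:1:1 ratio (total parts = 4):
  axial-flowered inflated-pod: 1218 × 1/4 = 304.5
  axial-flowered constricted-pod: 1218 × 1/4 = 304.5
  terminal-flowered inflated-pod: 1218 × 1/4 = 304.5
  terminal-flowered constricted-pod: 1218 × 1/4 = 304.5
χ² = Σ (O − E)² / E
  axial-flowered inflated-pod: (321 − 304.5)² / 304.5 = 0.8941
  axial-flowered constricted-pod: (335 − 304.5)² / 304.5 = 3.0550
  terminal-flowered inflated-pod: (342 − 304.5)² / 304.5 = 4.6182
  terminal-flowered constricted-pod: (220 − 304.5)² / 304.5 = 23.4491
χ² = 0.8941 + 3.0550 + 4.6182 + 23.4491 = 32.0164 ≈ 32.016
Degrees of freedom = 4 − 1 = 3; critical value at α = 0.05 is 7.815.
Since 32.016 > 7.815, we reject the null hypothesis — the data do not fit the 1:1:1:1 ratio.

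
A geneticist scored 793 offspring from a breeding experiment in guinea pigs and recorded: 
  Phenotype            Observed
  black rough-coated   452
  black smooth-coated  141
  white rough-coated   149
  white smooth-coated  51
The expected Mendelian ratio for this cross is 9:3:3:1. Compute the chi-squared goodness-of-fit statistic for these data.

0.519

Under the 9:3:3:1 hypothesis (Σ ratio = 16, N = 793):
  black rough-coated: 793 × 9/16 = 446.0625
  black smooth-coated: 793 × 3/16 = 148.6875
  white rough-coated: 793 × 3/16 = 148.6875
  white smooth-coated: 793 × 1/16 = 49.5625
χ² = Σ (O − E)² / E
  black rough-coated: (452 − 446.0625)² / 446.0625 = 0.0790
  black smooth-coated: (141 − 148.6875)² / 148.6875 = 0.3975
  white rough-coated: (149 − 148.6875)² / 148.6875 = 0.0007
  white smooth-coated: (51 − 49.5625)² / 49.5625 = 0.0417
χ² = 0.0790 + 0.3975 + 0.0007 + 0.0417 = 0.5189 ≈ 0.519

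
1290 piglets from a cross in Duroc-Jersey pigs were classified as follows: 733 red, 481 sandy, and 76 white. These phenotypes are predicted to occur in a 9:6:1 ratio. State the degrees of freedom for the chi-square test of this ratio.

A goodness-of-fit test with 3 phenotype classes has df = 3 − 1 = 2.

2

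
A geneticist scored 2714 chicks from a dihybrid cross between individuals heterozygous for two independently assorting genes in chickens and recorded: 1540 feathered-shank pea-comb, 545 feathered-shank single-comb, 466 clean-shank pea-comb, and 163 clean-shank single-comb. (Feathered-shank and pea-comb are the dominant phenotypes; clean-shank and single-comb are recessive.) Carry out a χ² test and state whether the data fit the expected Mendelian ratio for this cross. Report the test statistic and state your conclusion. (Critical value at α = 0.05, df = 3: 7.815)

6.553; consistent

A dihybrid F₂ with independent assortment and complete dominance at both loci gives a 9:3:3:1 phenotypic ratio.
Total ratio parts = 16. Expected numbers out of 2714:
  feathered-shank pea-comb: 2714 × 9/16 = 1526.625
  feathered-shank single-comb: 2714 × 3/16 = 508.875
  clean-shank pea-comb: 2714 × 3/16 = 508.875
  clean-shank single-comb: 2714 × 1/16 = 169.625
χ² = Σ (O − E)² / E
  feathered-shank pea-comb: (1540 − 1526.625)² / 1526.625 = 0.1172
  feathered-shank single-comb: (545 − 508.875)² / 508.875 = 2.5645
  clean-shank pea-comb: (466 − 508.875)² / 508.875 = 3.6124
  clean-shank single-comb: (163 − 169.625)² / 169.625 = 0.2588
χ² = 0.1172 + 2.5645 + 3.6124 + 0.2588 = 6.5529 ≈ 6.553
Degrees of freedom = 4 − 1 = 3; critical value at α = 0.05 is 7.815.
Since 6.553 < 7.815, we fail to reject the null hypothesis — the data are consistent with the 9:3:3:1 ratio.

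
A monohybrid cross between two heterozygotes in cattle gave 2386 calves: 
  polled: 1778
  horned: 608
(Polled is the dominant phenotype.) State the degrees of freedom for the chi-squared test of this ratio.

For a monohybrid cross between heterozygotes with complete dominance, the expected phenotypic ratio is 3:1.
A goodness-of-fit test with 2 phenotype classes has df = 2 − 1 = 1.

1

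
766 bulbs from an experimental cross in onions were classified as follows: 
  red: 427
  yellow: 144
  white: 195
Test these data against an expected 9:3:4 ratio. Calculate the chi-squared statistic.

0.100

Expected counts for N = 766 under a 9:3:4 ratio (total parts = 16):
  red: 766 × 9/16 = 430.875
  yellow: 766 × 3/16 = 143.625
  white: 766 × 4/16 = 191.5
χ² = Σ (O − E)² / E
  red: (427 − 430.875)² / 430.875 = 0.0348
  yellow: (144 − 143.625)² / 143.625 = 0.0010
  white: (195 − 191.5)² / 191.5 = 0.0640
χ² = 0.0348 + 0.0010 + 0.0640 = 0.0998 ≈ 0.100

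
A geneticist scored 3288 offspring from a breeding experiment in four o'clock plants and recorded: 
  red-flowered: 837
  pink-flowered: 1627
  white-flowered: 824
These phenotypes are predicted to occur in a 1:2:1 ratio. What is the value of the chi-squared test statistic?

Expected counts for N = 3288 under a 1:2:1 ratio (total parts = 4):
  red-flowered: 3288 × 1/4 = 822
  pink-flowered: 3288 × 2/4 = 1644
  white-flowered: 3288 × 1/4 = 822
χ² = Σ (O − E)² / E
  red-flowered: (837 − 822)² / 822 = 0.2737
  pink-flowered: (1627 − 1644)² / 1644 = 0.1758
  white-flowered: (824 − 822)² / 822 = 0.0049
χ² = 0.2737 + 0.1758 + 0.0049 = 0.4544 ≈ 0.454

0.454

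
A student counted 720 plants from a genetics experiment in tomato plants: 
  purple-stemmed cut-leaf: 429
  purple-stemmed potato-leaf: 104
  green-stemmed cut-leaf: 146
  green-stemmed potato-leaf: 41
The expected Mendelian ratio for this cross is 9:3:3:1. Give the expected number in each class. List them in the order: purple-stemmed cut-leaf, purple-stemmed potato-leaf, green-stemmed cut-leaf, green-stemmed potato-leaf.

405, 135, 135, 45

Total ratio parts = 16. Expected numbers out of 720:
  purple-stemmed cut-leaf: 720 × 9/16 = 405
  purple-stemmed potato-leaf: 720 × 3/16 = 135
  green-stemmed cut-leaf: 720 × 3/16 = 135
  green-stemmed potato-leaf: 720 × 1/16 = 45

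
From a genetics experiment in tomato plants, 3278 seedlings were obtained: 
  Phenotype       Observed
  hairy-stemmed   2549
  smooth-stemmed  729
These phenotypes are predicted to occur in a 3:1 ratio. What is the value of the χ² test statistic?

The 3:1 ratio has 4 parts, so with N = 3278 the expected counts are:
  hairy-stemmed: 3278 × 3/4 = 2458.5
  smooth-stemmed: 3278 × 1/4 = 819.5
χ² = Σ (O − E)² / E
  hairy-stemmed: (2549 − 2458.5)² / 2458.5 = 3.3314
  smooth-stemmed: (729 − 819.5)² / 819.5 = 9.9942
χ² = 3.3314 + 9.9942 = 13.3256 ≈ 13.326

13.326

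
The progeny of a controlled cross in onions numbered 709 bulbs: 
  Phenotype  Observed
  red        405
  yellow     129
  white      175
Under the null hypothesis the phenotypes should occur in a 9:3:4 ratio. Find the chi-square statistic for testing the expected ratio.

Under the 9:3:4 hypothesis (Σ ratio = 16, N = 709):
  red: 709 × 9/16 = 398.8125
  yellow: 709 × 3/16 = 132.9375
  white: 709 × 4/16 = 177.25
χ² = Σ (O − E)² / E
  red: (405 − 398.8125)² / 398.8125 = 0.0960
  yellow: (129 − 132.9375)² / 132.9375 = 0.1166
  white: (175 − 177.25)² / 177.25 = 0.0286
χ² = 0.0960 + 0.1166 + 0.0286 = 0.2412 ≈ 0.241

0.241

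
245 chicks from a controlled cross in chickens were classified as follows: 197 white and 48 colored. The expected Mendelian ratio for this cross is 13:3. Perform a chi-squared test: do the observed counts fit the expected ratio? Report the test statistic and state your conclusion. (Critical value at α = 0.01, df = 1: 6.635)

Total ratio parts = 16. Expected numbers out of 245:
  white: 245 × 13/16 = 199.0625
  colored: 245 × 3/16 = 45.9375
χ² = Σ (O − E)² / E
  white: (197 − 199.0625)² / 199.0625 = 0.0214
  colored: (48 − 45.9375)² / 45.9375 = 0.0926
χ² = 0.0214 + 0.0926 = 0.114
Degrees of freedom = 2 − 1 = 1; critical value at α = 0.01 is 6.635.
Since 0.114 < 6.635, we fail to reject the null hypothesis — the data are consistent with the 13:3 ratio.

0.114; consistent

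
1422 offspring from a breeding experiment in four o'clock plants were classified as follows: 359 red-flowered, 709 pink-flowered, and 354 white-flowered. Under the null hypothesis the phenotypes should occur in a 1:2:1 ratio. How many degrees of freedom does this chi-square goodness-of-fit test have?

2

A goodness-of-fit test with 3 phenotype classes has df = 3 − 1 = 2.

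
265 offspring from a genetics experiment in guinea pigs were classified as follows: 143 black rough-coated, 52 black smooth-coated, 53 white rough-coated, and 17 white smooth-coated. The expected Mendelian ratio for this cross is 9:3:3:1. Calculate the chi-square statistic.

0.587

Total ratio parts = 16. Expected numbers out of 265:
  black rough-coated: 265 × 9/16 = 149.0625
  black smooth-coated: 265 × 3/16 = 49.6875
  white rough-coated: 265 × 3/16 = 49.6875
  white smooth-coated: 265 × 1/16 = 16.5625
χ² = Σ (O − E)² / E
  black rough-coated: (143 − 149.0625)² / 149.0625 = 0.2466
  black smooth-coated: (52 − 49.6875)² / 49.6875 = 0.1076
  white rough-coated: (53 − 49.6875)² / 49.6875 = 0.2208
  white smooth-coated: (17 − 16.5625)² / 16.5625 = 0.0116
χ² = 0.2466 + 0.1076 + 0.2208 + 0.0116 = 0.5866 ≈ 0.587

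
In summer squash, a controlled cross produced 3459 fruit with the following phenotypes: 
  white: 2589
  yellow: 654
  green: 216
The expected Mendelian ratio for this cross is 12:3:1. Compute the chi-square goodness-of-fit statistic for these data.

Expected counts for N = 3459 under a 12:3:1 ratio (total parts = 16):
  white: 3459 × 12/16 = 2594.25
  yellow: 3459 × 3/16 = 648.5625
  green: 3459 × 1/16 = 216.1875
χ² = Σ (O − E)² / E
  white: (2589 − 2594.25)² / 2594.25 = 0.0106
  yellow: (654 − 648.5625)² / 648.5625 = 0.0456
  green: (216 − 216.1875)² / 216.1875 = 0.0002
χ² = 0.0106 + 0.0456 + 0.0002 = 0.0564 ≈ 0.056

0.056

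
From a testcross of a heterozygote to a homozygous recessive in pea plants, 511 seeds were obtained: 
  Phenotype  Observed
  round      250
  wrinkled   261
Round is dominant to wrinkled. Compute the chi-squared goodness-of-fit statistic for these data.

A testcross of a heterozygote (Aa × aa) gives a 1:1 phenotypic ratio.
Total ratio parts = 2. Expected numbers out of 511:
  round: 511 × 1/2 = 255.5
  wrinkled: 511 × 1/2 = 255.5
χ² = Σ (O − E)² / E
  round: (250 − 255.5)² / 255.5 = 0.1184
  wrinkled: (261 − 255.5)² / 255.5 = 0.1184
χ² = 0.1184 + 0.1184 = 0.2368 ≈ 0.237

0.237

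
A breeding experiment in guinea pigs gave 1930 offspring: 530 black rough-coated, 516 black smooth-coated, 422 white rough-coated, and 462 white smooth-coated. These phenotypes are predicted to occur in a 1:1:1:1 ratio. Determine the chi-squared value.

15.459

Expected counts for N = 1930 under a 1:1:1:1 ratio (total parts = 4):
  black rough-coated: 1930 × 1/4 = 482.5
  black smooth-coated: 1930 × 1/4 = 482.5
  white rough-coated: 1930 × 1/4 = 482.5
  white smooth-coated: 1930 × 1/4 = 482.5
χ² = Σ (O − E)² / E
  black rough-coated: (530 − 482.5)² / 482.5 = 4.6762
  black smooth-coated: (516 − 482.5)² / 482.5 = 2.3259
  white rough-coated: (422 − 482.5)² / 482.5 = 7.5860
  white smooth-coated: (462 − 482.5)² / 482.5 = 0.8710
χ² = 4.6762 + 2.3259 + 7.5860 + 0.8710 = 15.4591 ≈ 15.459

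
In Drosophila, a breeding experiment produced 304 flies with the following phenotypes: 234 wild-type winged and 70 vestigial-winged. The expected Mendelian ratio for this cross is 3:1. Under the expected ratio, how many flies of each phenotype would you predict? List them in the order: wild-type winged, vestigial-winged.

Total ratio parts = 4. Expected numbers out of 304:
  wild-type winged: 304 × 3/4 = 228
  vestigial-winged: 304 × 1/4 = 76

228, 76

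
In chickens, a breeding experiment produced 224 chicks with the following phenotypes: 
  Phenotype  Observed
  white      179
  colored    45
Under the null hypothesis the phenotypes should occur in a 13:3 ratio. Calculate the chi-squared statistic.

Expected counts for N = 224 under a 13:3 ratio (total parts = 16):
  white: 224 × 13/16 = 182
  colored: 224 × 3/16 = 42
χ² = Σ (O − E)² / E
  white: (179 − 182)² / 182 = 0.0495
  colored: (45 − 42)² / 42 = 0.2143
χ² = 0.0495 + 0.2143 = 0.2638 ≈ 0.264

0.264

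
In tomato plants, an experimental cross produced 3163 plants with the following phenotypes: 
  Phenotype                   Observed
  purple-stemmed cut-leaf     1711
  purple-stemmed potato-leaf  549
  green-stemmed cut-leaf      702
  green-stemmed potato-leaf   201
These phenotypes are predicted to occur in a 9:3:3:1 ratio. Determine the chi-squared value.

Under the 9:3:3:1 hypothesis (Σ ratio = 16, N = 3163):
  purple-stemmed cut-leaf: 3163 × 9/16 = 1779.1875
  purple-stemmed potato-leaf: 3163 × 3/16 = 593.0625
  green-stemmed cut-leaf: 3163 × 3/16 = 593.0625
  green-stemmed potato-leaf: 3163 × 1/16 = 197.6875
χ² = Σ (O − E)² / E
  purple-stemmed cut-leaf: (1711 − 1779.1875)² / 1779.1875 = 2.6133
  purple-stemmed potato-leaf: (549 − 593.0625)² / 593.0625 = 3.2737
  green-stemmed cut-leaf: (702 − 593.0625)² / 593.0625 = 20.0103
  green-stemmed potato-leaf: (201 − 197.6875)² / 197.6875 = 0.0555
χ² = 2.6133 + 3.2737 + 20.0103 + 0.0555 = 25.9528 ≈ 25.953

25.953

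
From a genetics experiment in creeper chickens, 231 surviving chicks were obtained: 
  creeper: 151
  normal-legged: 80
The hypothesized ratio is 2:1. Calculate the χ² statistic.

Total ratio parts = 3. Expected numbers out of 231:
  creeper: 231 × 2/3 = 154
  normal-legged: 231 × 1/3 = 77
χ² = Σ (O − E)² / E
  creeper: (151 − 154)² / 154 = 0.0584
  normal-legged: (80 − 77)² / 77 = 0.1169
χ² = 0.0584 + 0.1169 = 0.1753 ≈ 0.175

0.175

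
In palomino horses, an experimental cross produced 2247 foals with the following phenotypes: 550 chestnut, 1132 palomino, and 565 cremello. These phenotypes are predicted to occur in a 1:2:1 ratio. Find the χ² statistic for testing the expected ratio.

0.329

The 1:2:1 ratio has 4 parts, so with N = 2247 the expected counts are:
  chestnut: 2247 × 1/4 = 561.75
  palomino: 2247 × 2/4 = 1123.5
  cremello: 2247 × 1/4 = 561.75
χ² = Σ (O − E)² / E
  chestnut: (550 − 561.75)² / 561.75 = 0.2458
  palomino: (1132 − 1123.5)² / 1123.5 = 0.0643
  cremello: (565 − 561.75)² / 561.75 = 0.0188
χ² = 0.2458 + 0.0643 + 0.0188 = 0.3289 ≈ 0.329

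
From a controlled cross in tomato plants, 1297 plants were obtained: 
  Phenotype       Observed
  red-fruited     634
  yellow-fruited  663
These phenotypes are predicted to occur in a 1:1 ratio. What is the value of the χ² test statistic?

0.648

Expected counts for N = 1297 under a 1:1 ratio (total parts = 2):
  red-fruited: 1297 × 1/2 = 648.5
  yellow-fruited: 1297 × 1/2 = 648.5
χ² = Σ (O − E)² / E
  red-fruited: (634 − 648.5)² / 648.5 = 0.3242
  yellow-fruited: (663 − 648.5)² / 648.5 = 0.3242
χ² = 0.3242 + 0.3242 = 0.6484 ≈ 0.648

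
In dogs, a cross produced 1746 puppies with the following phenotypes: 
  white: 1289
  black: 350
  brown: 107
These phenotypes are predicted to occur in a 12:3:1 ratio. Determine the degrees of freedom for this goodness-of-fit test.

A goodness-of-fit test with 3 phenotype classes has df = 3 − 1 = 2.

2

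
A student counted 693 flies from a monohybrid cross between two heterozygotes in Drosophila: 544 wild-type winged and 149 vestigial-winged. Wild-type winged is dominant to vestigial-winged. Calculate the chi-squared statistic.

4.526

For a monohybrid cross between heterozygotes with complete dominance, the expected phenotypic ratio is 3:1.
The 3:1 ratio has 4 parts, so with N = 693 the expected counts are:
  wild-type winged: 693 × 3/4 = 519.75
  vestigial-winged: 693 × 1/4 = 173.25
χ² = Σ (O − E)² / E
  wild-type winged: (544 − 519.75)² / 519.75 = 1.1314
  vestigial-winged: (149 − 173.25)² / 173.25 = 3.3943
χ² = 1.1314 + 3.3943 = 4.5257 ≈ 4.526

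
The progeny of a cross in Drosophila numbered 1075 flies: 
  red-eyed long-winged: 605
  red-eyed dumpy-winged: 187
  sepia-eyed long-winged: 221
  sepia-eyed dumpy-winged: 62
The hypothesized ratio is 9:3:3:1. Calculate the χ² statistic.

3.327

Under the 9:3:3:1 hypothesis (Σ ratio = 16, N = 1075):
  red-eyed long-winged: 1075 × 9/16 = 604.6875
  red-eyed dumpy-winged: 1075 × 3/16 = 201.5625
  sepia-eyed long-winged: 1075 × 3/16 = 201.5625
  sepia-eyed dumpy-winged: 1075 × 1/16 = 67.1875
χ² = Σ (O − E)² / E
  red-eyed long-winged: (605 − 604.6875)² / 604.6875 = 0.0002
  red-eyed dumpy-winged: (187 − 201.5625)² / 201.5625 = 1.0521
  sepia-eyed long-winged: (221 − 201.5625)² / 201.5625 = 1.8744
  sepia-eyed dumpy-winged: (62 − 67.1875)² / 67.1875 = 0.4005
χ² = 0.0002 + 1.0521 + 1.8744 + 0.4005 = 3.3272 ≈ 3.327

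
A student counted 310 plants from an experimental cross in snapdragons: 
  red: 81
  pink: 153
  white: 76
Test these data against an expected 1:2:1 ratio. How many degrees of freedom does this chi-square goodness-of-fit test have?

A goodness-of-fit test with 3 phenotype classes has df = 3 − 1 = 2.

2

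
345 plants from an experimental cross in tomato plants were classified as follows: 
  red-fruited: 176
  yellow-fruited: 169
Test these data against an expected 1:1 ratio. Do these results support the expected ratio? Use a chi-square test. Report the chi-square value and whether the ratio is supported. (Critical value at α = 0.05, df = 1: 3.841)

Expected counts for N = 345 under a 1:1 ratio (total parts = 2):
  red-fruited: 345 × 1/2 = 172.5
  yellow-fruited: 345 × 1/2 = 172.5
χ² = Σ (O − E)² / E
  red-fruited: (176 − 172.5)² / 172.5 = 0.0710
  yellow-fruited: (169 − 172.5)² / 172.5 = 0.0710
χ² = 0.0710 + 0.0710 = 0.142
Degrees of freedom = 2 − 1 = 1; critical value at α = 0.05 is 3.841.
Since 0.142 < 3.841, we fail to reject the null hypothesis — the data are consistent with the 1:1 ratio.

0.142; consistent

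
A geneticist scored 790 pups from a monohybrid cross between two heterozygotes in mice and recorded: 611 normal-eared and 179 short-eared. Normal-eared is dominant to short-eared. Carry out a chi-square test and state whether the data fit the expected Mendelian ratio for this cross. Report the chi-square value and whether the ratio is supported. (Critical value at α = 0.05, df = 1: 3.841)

For a monohybrid cross between heterozygotes with complete dominance, the expected phenotypic ratio is 3:1.
Expected counts for N = 790 under a 3:1 ratio (total parts = 4):
  normal-eared: 790 × 3/4 = 592.5
  short-eared: 790 × 1/4 = 197.5
χ² = Σ (O − E)² / E
  normal-eared: (611 − 592.5)² / 592.5 = 0.5776
  short-eared: (179 − 197.5)² / 197.5 = 1.7329
χ² = 0.5776 + 1.7329 = 2.3105 ≈ 2.311
Degrees of freedom = 2 − 1 = 1; critical value at α = 0.05 is 3.841.
Since 2.311 < 3.841, we fail to reject the null hypothesis — the data are consistent with the 3:1 ratio.

2.311; consistent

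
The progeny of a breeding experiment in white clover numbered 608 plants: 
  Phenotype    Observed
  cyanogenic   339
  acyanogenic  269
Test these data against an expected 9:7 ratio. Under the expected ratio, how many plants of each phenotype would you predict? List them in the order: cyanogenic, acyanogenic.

Total ratio parts = 16. Expected numbers out of 608:
  cyanogenic: 608 × 9/16 = 342
  acyanogenic: 608 × 7/16 = 266

342, 266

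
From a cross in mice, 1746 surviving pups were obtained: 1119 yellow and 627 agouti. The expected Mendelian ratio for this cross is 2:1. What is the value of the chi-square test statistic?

Total ratio parts = 3. Expected numbers out of 1746:
  yellow: 1746 × 2/3 = 1164
  agouti: 1746 × 1/3 = 582
χ² = Σ (O − E)² / E
  yellow: (1119 − 1164)² / 1164 = 1.7397
  agouti: (627 − 582)² / 582 = 3.4794
χ² = 1.7397 + 3.4794 = 5.2191 ≈ 5.219

5.219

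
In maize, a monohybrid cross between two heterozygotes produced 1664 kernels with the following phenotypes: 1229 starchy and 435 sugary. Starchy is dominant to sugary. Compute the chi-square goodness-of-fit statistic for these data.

1.157

For a monohybrid cross between heterozygotes with complete dominance, the expected phenotypic ratio is 3:1.
Total ratio parts = 4. Expected numbers out of 1664:
  starchy: 1664 × 3/4 = 1248
  sugary: 1664 × 1/4 = 416
χ² = Σ (O − E)² / E
  starchy: (1229 − 1248)² / 1248 = 0.2893
  sugary: (435 − 416)² / 416 = 0.8678
χ² = 0.2893 + 0.8678 = 1.1571 ≈ 1.157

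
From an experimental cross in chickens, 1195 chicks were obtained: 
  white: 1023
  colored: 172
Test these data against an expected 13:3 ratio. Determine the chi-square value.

The 13:3 ratio has 16 parts, so with N = 1195 the expected counts are:
  white: 1195 × 13/16 = 970.9375
  colored: 1195 × 3/16 = 224.0625
χ² = Σ (O − E)² / E
  white: (1023 − 970.9375)² / 970.9375 = 2.7916
  colored: (172 − 224.0625)² / 224.0625 = 12.0971
χ² = 2.7916 + 12.0971 = 14.8887 ≈ 14.889

14.889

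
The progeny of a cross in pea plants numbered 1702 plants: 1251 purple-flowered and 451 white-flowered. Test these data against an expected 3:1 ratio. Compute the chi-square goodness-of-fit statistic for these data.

Under the 3:1 hypothesis (Σ ratio = 4, N = 1702):
  purple-flowered: 1702 × 3/4 = 1276.5
  white-flowered: 1702 × 1/4 = 425.5
χ² = Σ (O − E)² / E
  purple-flowered: (1251 − 1276.5)² / 1276.5 = 0.5094
  white-flowered: (451 − 425.5)² / 425.5 = 1.5282
χ² = 0.5094 + 1.5282 = 2.0376 ≈ 2.038

2.038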